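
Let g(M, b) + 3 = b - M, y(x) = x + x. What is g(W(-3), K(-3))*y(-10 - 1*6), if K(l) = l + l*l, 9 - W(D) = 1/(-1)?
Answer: 224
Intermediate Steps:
y(x) = 2*x
W(D) = 10 (W(D) = 9 - 1/(-1) = 9 - 1*(-1) = 9 + 1 = 10)
K(l) = l + l**2
g(M, b) = -3 + b - M (g(M, b) = -3 + (b - M) = -3 + b - M)
g(W(-3), K(-3))*y(-10 - 1*6) = (-3 - 3*(1 - 3) - 1*10)*(2*(-10 - 1*6)) = (-3 - 3*(-2) - 10)*(2*(-10 - 6)) = (-3 + 6 - 10)*(2*(-16)) = -7*(-32) = 224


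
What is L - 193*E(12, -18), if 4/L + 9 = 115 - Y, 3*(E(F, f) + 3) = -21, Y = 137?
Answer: 59826/31 ≈ 1929.9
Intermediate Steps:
E(F, f) = -10 (E(F, f) = -3 + (1/3)*(-21) = -3 - 7 = -10)
L = -4/31 (L = 4/(-9 + (115 - 1*137)) = 4/(-9 + (115 - 137)) = 4/(-9 - 22) = 4/(-31) = 4*(-1/31) = -4/31 ≈ -0.12903)
L - 193*E(12, -18) = -4/31 - 193*(-10) = -4/31 + 1930 = 59826/31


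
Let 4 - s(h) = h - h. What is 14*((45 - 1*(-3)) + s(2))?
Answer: 728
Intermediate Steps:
s(h) = 4 (s(h) = 4 - (h - h) = 4 - 1*0 = 4 + 0 = 4)
14*((45 - 1*(-3)) + s(2)) = 14*((45 - 1*(-3)) + 4) = 14*((45 + 3) + 4) = 14*(48 + 4) = 14*52 = 728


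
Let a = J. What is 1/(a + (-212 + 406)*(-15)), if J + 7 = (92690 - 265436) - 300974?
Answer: -1/476637 ≈ -2.0980e-6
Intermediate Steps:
J = -473727 (J = -7 + ((92690 - 265436) - 300974) = -7 + (-172746 - 300974) = -7 - 473720 = -473727)
a = -473727
1/(a + (-212 + 406)*(-15)) = 1/(-473727 + (-212 + 406)*(-15)) = 1/(-473727 + 194*(-15)) = 1/(-473727 - 2910) = 1/(-476637) = -1/476637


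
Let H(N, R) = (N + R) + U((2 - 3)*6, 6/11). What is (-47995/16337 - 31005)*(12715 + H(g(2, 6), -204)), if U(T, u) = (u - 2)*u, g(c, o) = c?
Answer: -766945442256360/1976777 ≈ -3.8798e+8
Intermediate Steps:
U(T, u) = u*(-2 + u) (U(T, u) = (-2 + u)*u = u*(-2 + u))
H(N, R) = -96/121 + N + R (H(N, R) = (N + R) + (6/11)*(-2 + 6/11) = (N + R) + (6*(1/11))*(-2 + 6*(1/11)) = (N + R) + 6*(-2 + 6/11)/11 = (N + R) + (6/11)*(-16/11) = (N + R) - 96/121 = -96/121 + N + R)
(-47995/16337 - 31005)*(12715 + H(g(2, 6), -204)) = (-47995/16337 - 31005)*(12715 + (-96/121 + 2 - 204)) = (-47995*1/16337 - 31005)*(12715 - 24538/121) = (-47995/16337 - 31005)*(1513977/121) = -506576680/16337*1513977/121 = -766945442256360/1976777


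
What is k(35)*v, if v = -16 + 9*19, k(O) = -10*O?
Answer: -54250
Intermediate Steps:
v = 155 (v = -16 + 171 = 155)
k(35)*v = -10*35*155 = -350*155 = -54250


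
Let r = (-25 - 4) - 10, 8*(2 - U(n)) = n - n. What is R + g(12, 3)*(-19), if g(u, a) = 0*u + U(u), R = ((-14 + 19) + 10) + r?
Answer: -62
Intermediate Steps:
U(n) = 2 (U(n) = 2 - (n - n)/8 = 2 - 1/8*0 = 2 + 0 = 2)
r = -39 (r = -29 - 10 = -39)
R = -24 (R = ((-14 + 19) + 10) - 39 = (5 + 10) - 39 = 15 - 39 = -24)
g(u, a) = 2 (g(u, a) = 0*u + 2 = 0 + 2 = 2)
R + g(12, 3)*(-19) = -24 + 2*(-19) = -24 - 38 = -62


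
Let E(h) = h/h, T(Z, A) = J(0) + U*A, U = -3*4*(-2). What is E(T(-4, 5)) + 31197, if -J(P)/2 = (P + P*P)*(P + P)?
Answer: 31198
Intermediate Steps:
J(P) = -4*P*(P + P²) (J(P) = -2*(P + P*P)*(P + P) = -2*(P + P²)*2*P = -4*P*(P + P²))
U = 24 (U = -12*(-2) = 24)
T(Z, A) = 24*A (T(Z, A) = 4*0²*(-1 - 1*0) + 24*A = 4*0*(-1 + 0) + 24*A = 4*0*(-1) + 24*A = 0 + 24*A = 24*A)
E(h) = 1
E(T(-4, 5)) + 31197 = 1 + 31197 = 31198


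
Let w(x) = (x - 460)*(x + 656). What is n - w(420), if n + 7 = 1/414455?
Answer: 17835242016/414455 ≈ 43033.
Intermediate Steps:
n = -2901184/414455 (n = -7 + 1/414455 = -2901184/414455 ≈ -7.0000)
w(x) = (-460 + x)*(656 + x)
n - w(420) = -2901184/414455 - (-301760 + 420² + 196*420) = -2901184/414455 - (-301760 + 176400 + 82320) = -2901184/414455 - 1*(-43040) = -2901184/414455 + 43040 = 17835242016/414455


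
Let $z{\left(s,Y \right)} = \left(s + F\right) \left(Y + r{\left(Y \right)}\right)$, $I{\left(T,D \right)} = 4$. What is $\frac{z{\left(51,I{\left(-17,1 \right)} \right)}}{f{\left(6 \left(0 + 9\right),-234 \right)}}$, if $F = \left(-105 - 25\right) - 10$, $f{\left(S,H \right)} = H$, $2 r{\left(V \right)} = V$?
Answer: $\frac{89}{39} \approx 2.2821$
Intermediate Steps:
$r{\left(V \right)} = \frac{V}{2}$
$F = -140$ ($F = -130 - 10 = -140$)
$z{\left(s,Y \right)} = \frac{3 Y \left(-140 + s\right)}{2}$ ($z{\left(s,Y \right)} = \left(s - 140\right) \left(Y + \frac{Y}{2}\right) = \left(-140 + s\right) \frac{3 Y}{2} = \frac{3 Y \left(-140 + s\right)}{2}$)
$\frac{z{\left(51,I{\left(-17,1 \right)} \right)}}{f{\left(6 \left(0 + 9\right),-234 \right)}} = \frac{\frac{3}{2} \cdot 4 \left(-140 + 51\right)}{-234} = \frac{3}{2} \cdot 4 \left(-89\right) \left(- \frac{1}{234}\right) = \left(-534\right) \left(- \frac{1}{234}\right) = \frac{89}{39}$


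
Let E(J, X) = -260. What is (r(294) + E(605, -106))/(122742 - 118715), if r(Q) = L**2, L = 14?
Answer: -64/4027 ≈ -0.015893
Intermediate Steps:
r(Q) = 196 (r(Q) = 14**2 = 196)
(r(294) + E(605, -106))/(122742 - 118715) = (196 - 260)/(122742 - 118715) = -64/4027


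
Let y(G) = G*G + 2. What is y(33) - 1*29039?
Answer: -27948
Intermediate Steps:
y(G) = 2 + G**2 (y(G) = G**2 + 2 = 2 + G**2)
y(33) - 1*29039 = (2 + 33**2) - 1*29039 = (2 + 1089) - 29039 = 1091 - 29039 = -27948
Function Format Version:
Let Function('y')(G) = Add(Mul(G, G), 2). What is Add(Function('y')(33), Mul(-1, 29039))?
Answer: -27948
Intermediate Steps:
Function('y')(G) = Add(2, Pow(G, 2)) (Function('y')(G) = Add(Pow(G, 2), 2) = Add(2, Pow(G, 2)))
Add(Function('y')(33), Mul(-1, 29039)) = Add(Add(2, Pow(33, 2)), Mul(-1, 29039)) = Add(Add(2, 1089), -29039) = Add(1091, -29039) = -27948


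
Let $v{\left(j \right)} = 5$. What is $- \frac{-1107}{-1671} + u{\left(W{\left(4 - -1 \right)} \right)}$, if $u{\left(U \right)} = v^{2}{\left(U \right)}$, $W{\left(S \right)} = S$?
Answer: $\frac{13556}{557} \approx 24.338$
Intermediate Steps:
$u{\left(U \right)} = 25$ ($u{\left(U \right)} = 5^{2} = 25$)
$- \frac{-1107}{-1671} + u{\left(W{\left(4 - -1 \right)} \right)} = - \frac{-1107}{-1671} + 25 = - \frac{\left(-1107\right) \left(-1\right)}{1671} + 25 = \left(-1\right) \frac{369}{557} + 25 = - \frac{369}{557} + 25 = \frac{13556}{557}$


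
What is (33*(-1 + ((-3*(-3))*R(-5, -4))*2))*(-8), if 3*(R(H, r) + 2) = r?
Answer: 16104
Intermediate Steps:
R(H, r) = -2 + r/3
(33*(-1 + ((-3*(-3))*R(-5, -4))*2))*(-8) = (33*(-1 + ((-3*(-3))*(-2 + (1/3)*(-4)))*2))*(-8) = (33*(-1 + (9*(-2 - 4/3))*2))*(-8) = (33*(-1 + (9*(-10/3))*2))*(-8) = (33*(-1 - 30*2))*(-8) = (33*(-1 - 60))*(-8) = (33*(-61))*(-8) = -2013*(-8) = 16104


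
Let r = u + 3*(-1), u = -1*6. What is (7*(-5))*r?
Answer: 315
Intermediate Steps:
u = -6
r = -9 (r = -6 + 3*(-1) = -6 - 3 = -9)
(7*(-5))*r = (7*(-5))*(-9) = -35*(-9) = 315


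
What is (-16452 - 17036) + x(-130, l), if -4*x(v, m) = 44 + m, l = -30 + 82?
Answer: -33512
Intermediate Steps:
l = 52
x(v, m) = -11 - m/4 (x(v, m) = -(44 + m)/4 = -11 - m/4)
(-16452 - 17036) + x(-130, l) = (-16452 - 17036) + (-11 - ¼*52) = -33488 + (-11 - 13) = -33488 - 24 = -33512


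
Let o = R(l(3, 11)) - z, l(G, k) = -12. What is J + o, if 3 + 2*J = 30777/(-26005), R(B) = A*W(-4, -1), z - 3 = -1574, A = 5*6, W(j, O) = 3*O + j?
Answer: 35338409/26005 ≈ 1358.9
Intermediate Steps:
W(j, O) = j + 3*O
A = 30
z = -1571 (z = 3 - 1574 = -1571)
R(B) = -210 (R(B) = 30*(-4 + 3*(-1)) = 30*(-4 - 3) = 30*(-7) = -210)
J = -54396/26005 (J = -3/2 + (30777/(-26005))/2 = -3/2 + (30777*(-1/26005))/2 = -3/2 + (½)*(-30777/26005) = -3/2 - 30777/52010 = -54396/26005 ≈ -2.0918)
o = 1361 (o = -210 - 1*(-1571) = -210 + 1571 = 1361)
J + o = -54396/26005 + 1361 = 35338409/26005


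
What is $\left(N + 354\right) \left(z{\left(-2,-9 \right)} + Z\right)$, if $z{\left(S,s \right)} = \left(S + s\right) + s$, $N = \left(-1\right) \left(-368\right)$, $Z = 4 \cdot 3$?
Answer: $-5776$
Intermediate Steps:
$Z = 12$
$N = 368$
$z{\left(S,s \right)} = S + 2 s$
$\left(N + 354\right) \left(z{\left(-2,-9 \right)} + Z\right) = \left(368 + 354\right) \left(\left(-2 + 2 \left(-9\right)\right) + 12\right) = 722 \left(\left(-2 - 18\right) + 12\right) = 722 \left(-20 + 12\right) = 722 \left(-8\right) = -5776$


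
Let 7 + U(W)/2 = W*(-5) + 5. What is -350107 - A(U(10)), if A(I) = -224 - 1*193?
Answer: -349690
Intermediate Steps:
U(W) = -4 - 10*W (U(W) = -14 + 2*(W*(-5) + 5) = -14 + 2*(-5*W + 5) = -14 + 2*(5 - 5*W) = -14 + (10 - 10*W) = -4 - 10*W)
A(I) = -417 (A(I) = -224 - 193 = -417)
-350107 - A(U(10)) = -350107 - 1*(-417) = -350107 + 417 = -349690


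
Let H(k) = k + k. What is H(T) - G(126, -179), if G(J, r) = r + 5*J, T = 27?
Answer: -397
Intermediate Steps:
H(k) = 2*k
H(T) - G(126, -179) = 2*27 - (-179 + 5*126) = 54 - (-179 + 630) = 54 - 1*451 = 54 - 451 = -397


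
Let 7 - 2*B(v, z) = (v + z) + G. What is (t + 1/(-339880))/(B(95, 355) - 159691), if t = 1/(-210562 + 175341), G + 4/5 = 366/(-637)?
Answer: 238939337/1219403032225586956 ≈ 1.9595e-10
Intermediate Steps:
G = -4378/3185 (G = -⅘ + 366/(-637) = -⅘ + 366*(-1/637) = -⅘ - 366/637 = -4378/3185 ≈ -1.3746)
t = -1/35221 (t = 1/(-35221) = -1/35221 ≈ -2.8392e-5)
B(v, z) = 26673/6370 - v/2 - z/2 (B(v, z) = 7/2 - ((v + z) - 4378/3185)/2 = 7/2 - (-4378/3185 + v + z)/2 = 7/2 + (2189/3185 - v/2 - z/2) = 26673/6370 - v/2 - z/2)
(t + 1/(-339880))/(B(95, 355) - 159691) = (-1/35221 + 1/(-339880))/((26673/6370 - ½*95 - ½*355) - 159691) = (-1/35221 - 1/339880)/((26673/6370 - 95/2 - 355/2) - 159691) = -375101/(11970913480*(-1406577/6370 - 159691)) = -375101/(11970913480*(-1018638247/6370)) = -375101/11970913480*(-6370/1018638247) = 238939337/1219403032225586956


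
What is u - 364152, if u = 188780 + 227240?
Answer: 51868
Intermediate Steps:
u = 416020
u - 364152 = 416020 - 364152 = 51868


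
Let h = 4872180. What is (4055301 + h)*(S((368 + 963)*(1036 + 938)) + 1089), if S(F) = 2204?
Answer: 29398194933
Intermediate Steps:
(4055301 + h)*(S((368 + 963)*(1036 + 938)) + 1089) = (4055301 + 4872180)*(2204 + 1089) = 8927481*3293 = 29398194933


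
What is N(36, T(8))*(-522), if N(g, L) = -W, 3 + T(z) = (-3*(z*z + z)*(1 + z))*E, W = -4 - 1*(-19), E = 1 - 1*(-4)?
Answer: 7830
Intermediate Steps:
E = 5 (E = 1 + 4 = 5)
W = 15 (W = -4 + 19 = 15)
T(z) = -3 - 15*(1 + z)*(z + z²) (T(z) = -3 - 3*(z*z + z)*(1 + z)*5 = -3 - 3*(z² + z)*(1 + z)*5 = -3 - 3*(z + z²)*(1 + z)*5 = -3 - 3*(1 + z)*(z + z²)*5 = -3 - 15*(1 + z)*(z + z²))
N(g, L) = -15 (N(g, L) = -1*15 = -15)
N(36, T(8))*(-522) = -15*(-522) = 7830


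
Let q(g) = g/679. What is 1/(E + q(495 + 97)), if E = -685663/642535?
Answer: -436281265/85184457 ≈ -5.1216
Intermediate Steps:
E = -685663/642535 (E = -685663*1/642535 = -685663/642535 ≈ -1.0671)
q(g) = g/679 (q(g) = g*(1/679) = g/679)
1/(E + q(495 + 97)) = 1/(-685663/642535 + (495 + 97)/679) = 1/(-685663/642535 + (1/679)*592) = 1/(-685663/642535 + 592/679) = 1/(-85184457/436281265) = -436281265/85184457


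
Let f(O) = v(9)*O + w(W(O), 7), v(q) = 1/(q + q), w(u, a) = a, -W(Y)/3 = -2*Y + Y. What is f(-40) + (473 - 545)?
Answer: -605/9 ≈ -67.222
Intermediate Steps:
W(Y) = 3*Y (W(Y) = -3*(-2*Y + Y) = -(-3)*Y = 3*Y)
v(q) = 1/(2*q)
f(O) = 7 + O/18 (f(O) = ((1/2)/9)*O + 7 = ((1/2)*(1/9))*O + 7 = O/18 + 7 = 7 + O/18)
f(-40) + (473 - 545) = (7 + (1/18)*(-40)) + (473 - 545) = (7 - 20/9) - 72 = 43/9 - 72 = -605/9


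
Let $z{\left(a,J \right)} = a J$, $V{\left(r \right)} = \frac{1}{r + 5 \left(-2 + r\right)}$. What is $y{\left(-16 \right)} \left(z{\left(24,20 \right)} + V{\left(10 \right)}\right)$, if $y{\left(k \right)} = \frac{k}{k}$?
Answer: $\frac{24001}{50} \approx 480.02$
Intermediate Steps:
$y{\left(k \right)} = 1$
$V{\left(r \right)} = \frac{1}{-10 + 6 r}$ ($V{\left(r \right)} = \frac{1}{r + \left(-10 + 5 r\right)} = \frac{1}{-10 + 6 r}$)
$z{\left(a,J \right)} = J a$
$y{\left(-16 \right)} \left(z{\left(24,20 \right)} + V{\left(10 \right)}\right) = 1 \left(20 \cdot 24 + \frac{1}{2 \left(-5 + 3 \cdot 10\right)}\right) = 1 \left(480 + \frac{1}{2 \left(-5 + 30\right)}\right) = 1 \left(480 + \frac{1}{2 \cdot 25}\right) = 1 \left(480 + \frac{1}{2} \cdot \frac{1}{25}\right) = 1 \left(480 + \frac{1}{50}\right) = 1 \cdot \frac{24001}{50} = \frac{24001}{50}$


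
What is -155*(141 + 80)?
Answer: -34255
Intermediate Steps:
-155*(141 + 80) = -155*221 = -34255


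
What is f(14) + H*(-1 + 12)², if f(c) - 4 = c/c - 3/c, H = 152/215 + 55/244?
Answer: 43186721/367220 ≈ 117.60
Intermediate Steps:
H = 48913/52460 (H = 152*(1/215) + 55*(1/244) = 152/215 + 55/244 = 48913/52460 ≈ 0.93239)
f(c) = 5 - 3/c (f(c) = 4 + (c/c - 3/c) = 4 + (1 - 3/c) = 5 - 3/c)
f(14) + H*(-1 + 12)² = (5 - 3/14) + 48913*(-1 + 12)²/52460 = (5 - 3*1/14) + (48913/52460)*11² = (5 - 3/14) + (48913/52460)*121 = 67/14 + 5918473/52460 = 43186721/367220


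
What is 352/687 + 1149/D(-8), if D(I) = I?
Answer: -786547/5496 ≈ -143.11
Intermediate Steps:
352/687 + 1149/D(-8) = 352/687 + 1149/(-8) = 352*(1/687) + 1149*(-⅛) = 352/687 - 1149/8 = -786547/5496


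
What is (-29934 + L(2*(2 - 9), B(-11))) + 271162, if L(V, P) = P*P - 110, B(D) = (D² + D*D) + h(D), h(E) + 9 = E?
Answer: 290402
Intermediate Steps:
h(E) = -9 + E
B(D) = -9 + D + 2*D² (B(D) = (D² + D*D) + (-9 + D) = (D² + D²) + (-9 + D) = 2*D² + (-9 + D) = -9 + D + 2*D²)
L(V, P) = -110 + P² (L(V, P) = P² - 110 = -110 + P²)
(-29934 + L(2*(2 - 9), B(-11))) + 271162 = (-29934 + (-110 + (-9 - 11 + 2*(-11)²)²)) + 271162 = (-29934 + (-110 + (-9 - 11 + 2*121)²)) + 271162 = (-29934 + (-110 + (-9 - 11 + 242)²)) + 271162 = (-29934 + (-110 + 222²)) + 271162 = (-29934 + (-110 + 49284)) + 271162 = (-29934 + 49174) + 271162 = 19240 + 271162 = 290402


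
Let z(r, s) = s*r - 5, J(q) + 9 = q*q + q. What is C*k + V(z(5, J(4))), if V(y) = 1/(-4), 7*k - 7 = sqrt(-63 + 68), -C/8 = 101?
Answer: -3233/4 - 808*sqrt(5)/7 ≈ -1066.4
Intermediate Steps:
C = -808 (C = -8*101 = -808)
J(q) = -9 + q + q**2 (J(q) = -9 + (q*q + q) = -9 + (q**2 + q) = -9 + (q + q**2) = -9 + q + q**2)
z(r, s) = -5 + r*s (z(r, s) = r*s - 5 = -5 + r*s)
k = 1 + sqrt(5)/7 (k = 1 + sqrt(-63 + 68)/7 = 1 + sqrt(5)/7 ≈ 1.3194)
V(y) = -1/4
C*k + V(z(5, J(4))) = -808*(1 + sqrt(5)/7) - 1/4 = (-808 - 808*sqrt(5)/7) - 1/4 = -3233/4 - 808*sqrt(5)/7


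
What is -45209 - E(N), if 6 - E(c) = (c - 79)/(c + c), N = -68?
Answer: -6149093/136 ≈ -45214.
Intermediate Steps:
E(c) = 6 - (-79 + c)/(2*c) (E(c) = 6 - (c - 79)/(c + c) = 6 - (-79 + c)/(2*c))
-45209 - E(N) = -45209 - (79 + 11*(-68))/(2*(-68)) = -45209 - (-1)*(79 - 748)/(2*68) = -45209 - (-1)*(-669)/(2*68) = -45209 - 1*669/136 = -45209 - 669/136 = -6149093/136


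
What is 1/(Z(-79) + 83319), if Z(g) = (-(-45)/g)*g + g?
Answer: 1/83285 ≈ 1.2007e-5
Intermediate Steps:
Z(g) = 45 + g (Z(g) = (45/g)*g + g = 45 + g)
1/(Z(-79) + 83319) = 1/((45 - 79) + 83319) = 1/(-34 + 83319) = 1/83285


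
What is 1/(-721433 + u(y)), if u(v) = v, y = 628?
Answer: -1/720805 ≈ -1.3873e-6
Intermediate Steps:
1/(-721433 + u(y)) = 1/(-721433 + 628) = 1/(-720805) = -1/720805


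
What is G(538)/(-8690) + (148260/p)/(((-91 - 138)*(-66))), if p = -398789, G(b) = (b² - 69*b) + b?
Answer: -209926114896/7214491799 ≈ -29.098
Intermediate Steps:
G(b) = b² - 68*b
G(538)/(-8690) + (148260/p)/(((-91 - 138)*(-66))) = (538*(-68 + 538))/(-8690) + (148260/(-398789))/(((-91 - 138)*(-66))) = (538*470)*(-1/8690) + (148260*(-1/398789))/((-229*(-66))) = 252860*(-1/8690) - 148260/398789/15114 = -25286/869 - 148260/398789*1/15114 = -25286/869 - 24710/1004549491 = -209926114896/7214491799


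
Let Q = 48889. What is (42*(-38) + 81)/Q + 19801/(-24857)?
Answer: -1005709444/1215233873 ≈ -0.82759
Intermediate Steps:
(42*(-38) + 81)/Q + 19801/(-24857) = (42*(-38) + 81)/48889 + 19801/(-24857) = (-1596 + 81)*(1/48889) + 19801*(-1/24857) = -1515*1/48889 - 19801/24857 = -1515/48889 - 19801/24857 = -1005709444/1215233873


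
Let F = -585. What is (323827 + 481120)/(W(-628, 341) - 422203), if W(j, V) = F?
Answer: -804947/422788 ≈ -1.9039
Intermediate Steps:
W(j, V) = -585
(323827 + 481120)/(W(-628, 341) - 422203) = (323827 + 481120)/(-585 - 422203) = 804947/(-422788) = 804947*(-1/422788) = -804947/422788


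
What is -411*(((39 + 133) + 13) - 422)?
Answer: 97407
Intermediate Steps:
-411*(((39 + 133) + 13) - 422) = -411*((172 + 13) - 422) = -411*(185 - 422) = -411*(-237) = 97407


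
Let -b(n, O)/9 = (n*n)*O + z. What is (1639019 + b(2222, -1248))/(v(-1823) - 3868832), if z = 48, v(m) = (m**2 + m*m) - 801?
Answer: 2218288499/111081 ≈ 19970.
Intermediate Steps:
v(m) = -801 + 2*m**2 (v(m) = (m**2 + m**2) - 801 = 2*m**2 - 801 = -801 + 2*m**2)
b(n, O) = -432 - 9*O*n**2 (b(n, O) = -9*((n*n)*O + 48) = -9*(n**2*O + 48) = -9*(O*n**2 + 48) = -9*(48 + O*n**2) = -432 - 9*O*n**2)
(1639019 + b(2222, -1248))/(v(-1823) - 3868832) = (1639019 + (-432 - 9*(-1248)*2222**2))/((-801 + 2*(-1823)**2) - 3868832) = (1639019 + (-432 - 9*(-1248)*4937284))/((-801 + 2*3323329) - 3868832) = (1639019 + (-432 + 55455573888))/((-801 + 6646658) - 3868832) = (1639019 + 55455573456)/(6645857 - 3868832) = 55457212475/2777025 = 55457212475*(1/2777025) = 2218288499/111081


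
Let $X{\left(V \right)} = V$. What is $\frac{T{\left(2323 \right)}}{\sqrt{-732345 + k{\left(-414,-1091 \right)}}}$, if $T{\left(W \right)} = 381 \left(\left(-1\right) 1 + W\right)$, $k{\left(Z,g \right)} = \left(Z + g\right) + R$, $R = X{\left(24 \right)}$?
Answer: $- \frac{442341 i \sqrt{733826}}{366913} \approx - 1032.7 i$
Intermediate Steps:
$R = 24$
$k{\left(Z,g \right)} = 24 + Z + g$ ($k{\left(Z,g \right)} = \left(Z + g\right) + 24 = 24 + Z + g$)
$T{\left(W \right)} = -381 + 381 W$ ($T{\left(W \right)} = 381 \left(-1 + W\right) = -381 + 381 W$)
$\frac{T{\left(2323 \right)}}{\sqrt{-732345 + k{\left(-414,-1091 \right)}}} = \frac{-381 + 381 \cdot 2323}{\sqrt{-732345 - 1481}} = \frac{-381 + 885063}{\sqrt{-732345 - 1481}} = \frac{884682}{\sqrt{-733826}} = \frac{884682}{i \sqrt{733826}} = 884682 \left(- \frac{i \sqrt{733826}}{733826}\right) = - \frac{442341 i \sqrt{733826}}{366913}$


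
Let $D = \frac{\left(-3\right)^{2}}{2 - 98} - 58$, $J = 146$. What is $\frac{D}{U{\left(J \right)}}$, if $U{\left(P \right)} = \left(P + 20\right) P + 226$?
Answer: $- \frac{1859}{782784} \approx -0.0023749$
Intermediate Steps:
$U{\left(P \right)} = 226 + P \left(20 + P\right)$ ($U{\left(P \right)} = \left(20 + P\right) P + 226 = P \left(20 + P\right) + 226 = 226 + P \left(20 + P\right)$)
$D = - \frac{1859}{32}$ ($D = \frac{9}{-96} - 58 = 9 \left(- \frac{1}{96}\right) - 58 = - \frac{3}{32} - 58 = - \frac{1859}{32} \approx -58.094$)
$\frac{D}{U{\left(J \right)}} = - \frac{1859}{32 \left(226 + 146^{2} + 20 \cdot 146\right)} = - \frac{1859}{32 \left(226 + 21316 + 2920\right)} = - \frac{1859}{32 \cdot 24462} = \left(- \frac{1859}{32}\right) \frac{1}{24462} = - \frac{1859}{782784}$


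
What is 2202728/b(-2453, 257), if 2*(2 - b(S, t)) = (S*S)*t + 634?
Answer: -4405456/1546423343 ≈ -0.0028488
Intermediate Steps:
b(S, t) = -315 - t*S²/2 (b(S, t) = 2 - ((S*S)*t + 634)/2 = 2 - (S²*t + 634)/2 = 2 - (t*S² + 634)/2 = 2 - (634 + t*S²)/2 = 2 + (-317 - t*S²/2) = -315 - t*S²/2)
2202728/b(-2453, 257) = 2202728/(-315 - ½*257*(-2453)²) = 2202728/(-315 - ½*257*6017209) = 2202728/(-315 - 1546422713/2) = 2202728/(-1546423343/2) = 2202728*(-2/1546423343) = -4405456/1546423343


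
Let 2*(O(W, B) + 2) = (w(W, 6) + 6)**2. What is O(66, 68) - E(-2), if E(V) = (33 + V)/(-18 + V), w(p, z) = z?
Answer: 1431/20 ≈ 71.550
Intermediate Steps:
E(V) = (33 + V)/(-18 + V)
O(W, B) = 70 (O(W, B) = -2 + (6 + 6)**2/2 = -2 + (1/2)*12**2 = -2 + (1/2)*144 = -2 + 72 = 70)
O(66, 68) - E(-2) = 70 - (33 - 2)/(-18 - 2) = 70 - 31/(-20) = 70 - (-1)*31/20 = 70 - 1*(-31/20) = 70 + 31/20 = 1431/20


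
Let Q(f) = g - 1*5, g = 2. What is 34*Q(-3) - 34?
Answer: -136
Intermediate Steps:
Q(f) = -3 (Q(f) = 2 - 1*5 = 2 - 5 = -3)
34*Q(-3) - 34 = 34*(-3) - 34 = -102 - 34 = -136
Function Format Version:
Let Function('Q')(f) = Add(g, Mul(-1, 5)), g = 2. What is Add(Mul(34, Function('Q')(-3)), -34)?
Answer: -136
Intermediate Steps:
Function('Q')(f) = -3 (Function('Q')(f) = Add(2, Mul(-1, 5)) = Add(2, -5) = -3)
Add(Mul(34, Function('Q')(-3)), -34) = Add(Mul(34, -3), -34) = Add(-102, -34) = -136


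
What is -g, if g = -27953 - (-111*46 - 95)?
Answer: 22752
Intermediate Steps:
g = -22752 (g = -27953 - (-5106 - 95) = -27953 - 1*(-5201) = -27953 + 5201 = -22752)
-g = -1*(-22752) = 22752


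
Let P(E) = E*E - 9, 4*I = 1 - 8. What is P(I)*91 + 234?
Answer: -4901/16 ≈ -306.31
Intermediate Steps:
I = -7/4 (I = (1 - 8)/4 = (¼)*(-7) = -7/4 ≈ -1.7500)
P(E) = -9 + E² (P(E) = E² - 9 = -9 + E²)
P(I)*91 + 234 = (-9 + (-7/4)²)*91 + 234 = (-9 + 49/16)*91 + 234 = -95/16*91 + 234 = -8645/16 + 234 = -4901/16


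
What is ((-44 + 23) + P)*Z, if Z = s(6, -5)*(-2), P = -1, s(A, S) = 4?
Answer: 176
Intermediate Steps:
Z = -8 (Z = 4*(-2) = -8)
((-44 + 23) + P)*Z = ((-44 + 23) - 1)*(-8) = (-21 - 1)*(-8) = -22*(-8) = 176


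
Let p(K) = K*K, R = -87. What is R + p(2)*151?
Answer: 517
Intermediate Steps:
p(K) = K²
R + p(2)*151 = -87 + 2²*151 = -87 + 4*151 = -87 + 604 = 517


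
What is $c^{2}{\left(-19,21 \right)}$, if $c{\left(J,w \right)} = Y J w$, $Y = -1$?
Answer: $159201$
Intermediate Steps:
$c{\left(J,w \right)} = - J w$
$c^{2}{\left(-19,21 \right)} = \left(\left(-1\right) \left(-19\right) 21\right)^{2} = 399^{2} = 159201$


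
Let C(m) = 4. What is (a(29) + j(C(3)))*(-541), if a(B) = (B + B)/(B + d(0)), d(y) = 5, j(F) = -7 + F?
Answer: 11902/17 ≈ 700.12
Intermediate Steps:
a(B) = 2*B/(5 + B) (a(B) = (B + B)/(B + 5) = (2*B)/(5 + B) = 2*B/(5 + B))
(a(29) + j(C(3)))*(-541) = (2*29/(5 + 29) + (-7 + 4))*(-541) = (2*29/34 - 3)*(-541) = (2*29*(1/34) - 3)*(-541) = (29/17 - 3)*(-541) = -22/17*(-541) = 11902/17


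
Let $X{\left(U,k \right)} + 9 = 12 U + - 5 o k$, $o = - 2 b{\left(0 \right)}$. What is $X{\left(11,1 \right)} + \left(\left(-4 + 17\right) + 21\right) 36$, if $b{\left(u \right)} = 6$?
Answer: $1407$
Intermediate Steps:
$o = -12$ ($o = \left(-2\right) 6 = -12$)
$X{\left(U,k \right)} = -9 + 12 U + 60 k$ ($X{\left(U,k \right)} = -9 + \left(12 U + \left(-5\right) \left(-12\right) k\right) = -9 + \left(12 U + 60 k\right) = -9 + 12 U + 60 k$)
$X{\left(11,1 \right)} + \left(\left(-4 + 17\right) + 21\right) 36 = \left(-9 + 12 \cdot 11 + 60 \cdot 1\right) + \left(\left(-4 + 17\right) + 21\right) 36 = \left(-9 + 132 + 60\right) + \left(13 + 21\right) 36 = 183 + 34 \cdot 36 = 183 + 1224 = 1407$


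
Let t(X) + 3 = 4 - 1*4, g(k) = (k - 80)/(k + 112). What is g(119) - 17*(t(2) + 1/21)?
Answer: 11633/231 ≈ 50.359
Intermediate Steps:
g(k) = (-80 + k)/(112 + k)
t(X) = -3 (t(X) = -3 + (4 - 1*4) = -3 + (4 - 4) = -3 + 0 = -3)
g(119) - 17*(t(2) + 1/21) = (-80 + 119)/(112 + 119) - 17*(-3 + 1/21) = 39/231 - 17*(-3 + 1/21) = (1/231)*39 - 17*(-62)/21 = 13/77 - 1*(-1054/21) = 13/77 + 1054/21 = 11633/231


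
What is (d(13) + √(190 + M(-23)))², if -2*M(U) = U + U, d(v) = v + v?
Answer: (26 + √213)² ≈ 1647.9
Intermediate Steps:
d(v) = 2*v
M(U) = -U (M(U) = -(U + U)/2 = -U)
(d(13) + √(190 + M(-23)))² = (2*13 + √(190 - 1*(-23)))² = (26 + √(190 + 23))² = (26 + √213)²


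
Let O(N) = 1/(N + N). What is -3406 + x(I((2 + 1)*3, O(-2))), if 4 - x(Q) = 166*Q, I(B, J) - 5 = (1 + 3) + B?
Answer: -6390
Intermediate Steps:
O(N) = 1/(2*N)
I(B, J) = 9 + B (I(B, J) = 5 + ((1 + 3) + B) = 5 + (4 + B) = 9 + B)
x(Q) = 4 - 166*Q
-3406 + x(I((2 + 1)*3, O(-2))) = -3406 + (4 - 166*(9 + (2 + 1)*3)) = -3406 + (4 - 166*(9 + 3*3)) = -3406 + (4 - 166*(9 + 9)) = -3406 + (4 - 166*18) = -3406 + (4 - 2988) = -3406 - 2984 = -6390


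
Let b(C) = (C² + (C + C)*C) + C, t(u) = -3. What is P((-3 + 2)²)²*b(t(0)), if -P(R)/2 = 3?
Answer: 864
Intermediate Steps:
P(R) = -6 (P(R) = -2*3 = -6)
b(C) = C + 3*C² (b(C) = (C² + (2*C)*C) + C = (C² + 2*C²) + C = 3*C² + C = C + 3*C²)
P((-3 + 2)²)²*b(t(0)) = (-6)²*(-3*(1 + 3*(-3))) = 36*(-3*(1 - 9)) = 36*(-3*(-8)) = 36*24 = 864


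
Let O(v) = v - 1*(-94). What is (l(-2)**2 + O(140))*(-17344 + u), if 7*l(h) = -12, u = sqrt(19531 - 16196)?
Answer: -201363840/49 + 11610*sqrt(3335)/49 ≈ -4.0958e+6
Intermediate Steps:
u = sqrt(3335) ≈ 57.749
l(h) = -12/7 (l(h) = (1/7)*(-12) = -12/7)
O(v) = 94 + v (O(v) = v + 94 = 94 + v)
(l(-2)**2 + O(140))*(-17344 + u) = ((-12/7)**2 + (94 + 140))*(-17344 + sqrt(3335)) = (144/49 + 234)*(-17344 + sqrt(3335)) = 11610*(-17344 + sqrt(3335))/49 = -201363840/49 + 11610*sqrt(3335)/49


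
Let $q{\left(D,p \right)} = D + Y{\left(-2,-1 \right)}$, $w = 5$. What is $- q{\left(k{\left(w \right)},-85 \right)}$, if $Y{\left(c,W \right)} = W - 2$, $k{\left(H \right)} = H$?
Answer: $-2$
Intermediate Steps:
$Y{\left(c,W \right)} = -2 + W$
$q{\left(D,p \right)} = -3 + D$ ($q{\left(D,p \right)} = D - 3 = -3 + D$)
$- q{\left(k{\left(w \right)},-85 \right)} = - (-3 + 5) = \left(-1\right) 2 = -2$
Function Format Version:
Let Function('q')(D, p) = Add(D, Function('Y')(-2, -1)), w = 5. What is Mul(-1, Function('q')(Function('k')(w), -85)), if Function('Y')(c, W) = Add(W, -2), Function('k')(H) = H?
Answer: -2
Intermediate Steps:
Function('Y')(c, W) = Add(-2, W)
Function('q')(D, p) = Add(-3, D) (Function('q')(D, p) = Add(D, Add(-2, -1)) = Add(D, -3) = Add(-3, D))
Mul(-1, Function('q')(Function('k')(w), -85)) = Mul(-1, Add(-3, 5)) = Mul(-1, 2) = -2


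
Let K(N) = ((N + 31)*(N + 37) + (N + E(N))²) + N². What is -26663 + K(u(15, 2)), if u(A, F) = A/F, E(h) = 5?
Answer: -98949/4 ≈ -24737.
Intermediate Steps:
K(N) = N² + (5 + N)² + (31 + N)*(37 + N) (K(N) = ((N + 31)*(N + 37) + (N + 5)²) + N² = ((31 + N)*(37 + N) + (5 + N)²) + N² = ((5 + N)² + (31 + N)*(37 + N)) + N² = N² + (5 + N)² + (31 + N)*(37 + N))
-26663 + K(u(15, 2)) = -26663 + (1172 + 3*(15/2)² + 78*(15/2)) = -26663 + (1172 + 3*(225/4) + 585) = -26663 + (1172 + 675/4 + 585) = -26663 + 7703/4 = -98949/4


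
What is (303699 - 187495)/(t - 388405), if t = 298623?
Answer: -5282/4081 ≈ -1.2943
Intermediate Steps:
(303699 - 187495)/(t - 388405) = (303699 - 187495)/(298623 - 388405) = 116204/(-89782) = 116204*(-1/89782) = -5282/4081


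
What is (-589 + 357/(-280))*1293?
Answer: -30529023/40 ≈ -7.6323e+5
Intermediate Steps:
(-589 + 357/(-280))*1293 = (-589 + 357*(-1/280))*1293 = (-589 - 51/40)*1293 = -23611/40*1293 = -30529023/40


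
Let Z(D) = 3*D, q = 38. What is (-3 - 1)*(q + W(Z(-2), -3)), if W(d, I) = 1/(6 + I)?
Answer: -460/3 ≈ -153.33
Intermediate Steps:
(-3 - 1)*(q + W(Z(-2), -3)) = (-3 - 1)*(38 + 1/(6 - 3)) = -4*(38 + 1/3) = -4*(38 + ⅓) = -4*115/3 = -460/3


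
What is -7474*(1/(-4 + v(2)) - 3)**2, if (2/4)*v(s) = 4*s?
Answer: -4577825/72 ≈ -63581.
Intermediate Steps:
v(s) = 8*s (v(s) = 2*(4*s) = 8*s)
-7474*(1/(-4 + v(2)) - 3)**2 = -7474*(1/(-4 + 8*2) - 3)**2 = -7474*(1/(-4 + 16) - 3)**2 = -7474*(1/12 - 3)**2 = -7474*(-35/12)**2 = -7474*1225/144 = -4577825/72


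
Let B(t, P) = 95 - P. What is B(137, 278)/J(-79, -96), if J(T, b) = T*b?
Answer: -61/2528 ≈ -0.024130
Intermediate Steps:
B(137, 278)/J(-79, -96) = (95 - 1*278)/((-79*(-96))) = (95 - 278)/7584 = -183*1/7584 = -61/2528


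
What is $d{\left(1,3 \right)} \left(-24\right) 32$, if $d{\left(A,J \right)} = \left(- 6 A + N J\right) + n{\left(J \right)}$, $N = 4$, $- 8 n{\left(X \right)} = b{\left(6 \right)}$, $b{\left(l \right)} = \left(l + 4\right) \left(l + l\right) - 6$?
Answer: $6336$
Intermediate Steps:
$b{\left(l \right)} = -6 + 2 l \left(4 + l\right)$ ($b{\left(l \right)} = \left(4 + l\right) 2 l - 6 = 2 l \left(4 + l\right) - 6 = -6 + 2 l \left(4 + l\right)$)
$n{\left(X \right)} = - \frac{57}{4}$ ($n{\left(X \right)} = - \frac{-6 + 2 \cdot 6^{2} + 8 \cdot 6}{8} = - \frac{-6 + 2 \cdot 36 + 48}{8} = - \frac{-6 + 72 + 48}{8} = \left(- \frac{1}{8}\right) 114 = - \frac{57}{4}$)
$d{\left(A,J \right)} = - \frac{57}{4} - 6 A + 4 J$ ($d{\left(A,J \right)} = \left(- 6 A + 4 J\right) - \frac{57}{4} = - \frac{57}{4} - 6 A + 4 J$)
$d{\left(1,3 \right)} \left(-24\right) 32 = \left(- \frac{57}{4} - 6 + 4 \cdot 3\right) \left(-24\right) 32 = \left(- \frac{57}{4} - 6 + 12\right) \left(-24\right) 32 = \left(- \frac{33}{4}\right) \left(-24\right) 32 = 198 \cdot 32 = 6336$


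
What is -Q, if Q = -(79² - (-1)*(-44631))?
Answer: -38390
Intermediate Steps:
Q = 38390 (Q = -(6241 - 1*44631) = -(6241 - 44631) = -1*(-38390) = 38390)
-Q = -1*38390 = -38390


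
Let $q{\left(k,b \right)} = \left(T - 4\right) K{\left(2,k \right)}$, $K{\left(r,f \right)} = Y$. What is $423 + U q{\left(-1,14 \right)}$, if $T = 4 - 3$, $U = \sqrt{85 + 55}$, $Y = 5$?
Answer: $423 - 30 \sqrt{35} \approx 245.52$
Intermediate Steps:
$K{\left(r,f \right)} = 5$
$U = 2 \sqrt{35}$ ($U = \sqrt{140} = 2 \sqrt{35} \approx 11.832$)
$T = 1$
$q{\left(k,b \right)} = -15$ ($q{\left(k,b \right)} = \left(1 - 4\right) 5 = \left(-3\right) 5 = -15$)
$423 + U q{\left(-1,14 \right)} = 423 + 2 \sqrt{35} \left(-15\right) = 423 - 30 \sqrt{35}$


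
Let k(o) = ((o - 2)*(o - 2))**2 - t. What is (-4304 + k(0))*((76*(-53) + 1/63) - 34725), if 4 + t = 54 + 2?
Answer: 1513691560/9 ≈ 1.6819e+8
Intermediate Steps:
t = 52 (t = -4 + (54 + 2) = -4 + 56 = 52)
k(o) = -52 + (-2 + o)**4 (k(o) = ((o - 2)*(o - 2))**2 - 1*52 = ((-2 + o)*(-2 + o))**2 - 52 = ((-2 + o)**2)**2 - 52 = (-2 + o)**4 - 52 = -52 + (-2 + o)**4)
(-4304 + k(0))*((76*(-53) + 1/63) - 34725) = (-4304 + (-52 + (-2 + 0)**4))*((76*(-53) + 1/63) - 34725) = (-4304 + (-52 + (-2)**4))*((-4028 + 1/63) - 34725) = (-4304 + (-52 + 16))*(-253763/63 - 34725) = (-4304 - 36)*(-2441438/63) = -4340*(-2441438/63) = 1513691560/9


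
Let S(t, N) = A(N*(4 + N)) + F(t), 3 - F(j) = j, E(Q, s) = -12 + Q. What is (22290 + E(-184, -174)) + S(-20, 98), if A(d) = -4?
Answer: 22113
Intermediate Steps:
F(j) = 3 - j
S(t, N) = -1 - t (S(t, N) = -4 + (3 - t) = -1 - t)
(22290 + E(-184, -174)) + S(-20, 98) = (22290 + (-12 - 184)) + (-1 - 1*(-20)) = (22290 - 196) + (-1 + 20) = 22094 + 19 = 22113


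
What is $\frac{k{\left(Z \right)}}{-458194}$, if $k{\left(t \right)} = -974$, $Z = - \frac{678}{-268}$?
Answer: $\frac{487}{229097} \approx 0.0021257$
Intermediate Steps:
$Z = \frac{339}{134}$ ($Z = \left(-678\right) \left(- \frac{1}{268}\right) = \frac{339}{134} \approx 2.5299$)
$\frac{k{\left(Z \right)}}{-458194} = - \frac{974}{-458194} = \left(-974\right) \left(- \frac{1}{458194}\right) = \frac{487}{229097}$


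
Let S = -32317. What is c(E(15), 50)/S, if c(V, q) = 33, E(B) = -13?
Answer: -33/32317 ≈ -0.0010211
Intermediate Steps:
c(E(15), 50)/S = 33/(-32317) = 33*(-1/32317) = -33/32317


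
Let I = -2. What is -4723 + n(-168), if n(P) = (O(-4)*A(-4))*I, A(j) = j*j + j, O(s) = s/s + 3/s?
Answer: -4729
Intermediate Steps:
O(s) = 1 + 3/s
A(j) = j + j² (A(j) = j² + j = j + j²)
n(P) = -6 (n(P) = (((3 - 4)/(-4))*(-4*(1 - 4)))*(-2) = ((-¼*(-1))*(-4*(-3)))*(-2) = ((¼)*12)*(-2) = 3*(-2) = -6)
-4723 + n(-168) = -4723 - 6 = -4729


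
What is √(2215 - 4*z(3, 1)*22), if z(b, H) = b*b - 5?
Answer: 9*√23 ≈ 43.162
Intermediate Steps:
z(b, H) = -5 + b² (z(b, H) = b² - 5 = -5 + b²)
√(2215 - 4*z(3, 1)*22) = √(2215 - 4*(-5 + 3²)*22) = √(2215 - 4*(-5 + 9)*22) = √(2215 - 4*4*22) = √(2215 - 16*22) = √(2215 - 352) = √1863 = 9*√23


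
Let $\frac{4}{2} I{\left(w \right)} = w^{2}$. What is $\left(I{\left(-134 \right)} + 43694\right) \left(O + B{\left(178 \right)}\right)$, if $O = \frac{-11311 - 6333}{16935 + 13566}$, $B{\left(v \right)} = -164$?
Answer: $- \frac{264403326976}{30501} \approx -8.6687 \cdot 10^{6}$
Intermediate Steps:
$O = - \frac{17644}{30501} \approx -0.57847$
$I{\left(w \right)} = \frac{w^{2}}{2}$
$\left(I{\left(-134 \right)} + 43694\right) \left(O + B{\left(178 \right)}\right) = \left(\frac{\left(-134\right)^{2}}{2} + 43694\right) \left(- \frac{17644}{30501} - 164\right) = \left(\frac{1}{2} \cdot 17956 + 43694\right) \left(- \frac{5019808}{30501}\right) = \left(8978 + 43694\right) \left(- \frac{5019808}{30501}\right) = 52672 \left(- \frac{5019808}{30501}\right) = - \frac{264403326976}{30501}$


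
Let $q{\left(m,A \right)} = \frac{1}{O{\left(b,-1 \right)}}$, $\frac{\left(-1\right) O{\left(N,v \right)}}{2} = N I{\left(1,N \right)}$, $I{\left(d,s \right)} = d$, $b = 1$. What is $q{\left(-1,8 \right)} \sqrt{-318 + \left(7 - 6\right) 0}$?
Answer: $- \frac{i \sqrt{318}}{2} \approx - 8.9163 i$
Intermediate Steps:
$O{\left(N,v \right)} = - 2 N$ ($O{\left(N,v \right)} = - 2 N 1 = - 2 N$)
$q{\left(m,A \right)} = - \frac{1}{2}$ ($q{\left(m,A \right)} = \frac{1}{\left(-2\right) 1} = \frac{1}{-2} = - \frac{1}{2}$)
$q{\left(-1,8 \right)} \sqrt{-318 + \left(7 - 6\right) 0} = - \frac{\sqrt{-318 + \left(7 - 6\right) 0}}{2} = - \frac{\sqrt{-318 + 1 \cdot 0}}{2} = - \frac{\sqrt{-318 + 0}}{2} = - \frac{\sqrt{-318}}{2} = - \frac{i \sqrt{318}}{2}$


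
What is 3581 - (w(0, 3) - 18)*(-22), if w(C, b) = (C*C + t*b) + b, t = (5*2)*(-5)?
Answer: -49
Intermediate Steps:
t = -50 (t = 10*(-5) = -50)
w(C, b) = C² - 49*b (w(C, b) = (C*C - 50*b) + b = (C² - 50*b) + b = C² - 49*b)
3581 - (w(0, 3) - 18)*(-22) = 3581 - ((0² - 49*3) - 18)*(-22) = 3581 - ((0 - 147) - 18)*(-22) = 3581 - (-147 - 18)*(-22) = 3581 - (-165)*(-22) = 3581 - 1*3630 = 3581 - 3630 = -49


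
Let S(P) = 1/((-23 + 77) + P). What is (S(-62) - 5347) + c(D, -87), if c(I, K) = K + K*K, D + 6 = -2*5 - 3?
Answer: 17079/8 ≈ 2134.9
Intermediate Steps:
D = -19 (D = -6 + (-2*5 - 3) = -6 + (-10 - 3) = -6 - 13 = -19)
S(P) = 1/(54 + P)
c(I, K) = K + K²
(S(-62) - 5347) + c(D, -87) = (1/(54 - 62) - 5347) - 87*(1 - 87) = (1/(-8) - 5347) - 87*(-86) = (-⅛ - 5347) + 7482 = -42777/8 + 7482 = 17079/8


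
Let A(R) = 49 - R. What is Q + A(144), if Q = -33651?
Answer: -33746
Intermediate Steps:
Q + A(144) = -33651 + (49 - 1*144) = -33651 + (49 - 144) = -33651 - 95 = -33746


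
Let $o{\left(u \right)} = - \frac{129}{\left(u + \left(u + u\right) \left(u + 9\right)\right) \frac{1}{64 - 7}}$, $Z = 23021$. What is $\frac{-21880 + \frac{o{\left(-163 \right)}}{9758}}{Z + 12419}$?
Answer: $- \frac{10684005713993}{17305354764320} \approx -0.61738$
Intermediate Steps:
$o{\left(u \right)} = - \frac{129}{\frac{u}{57} + \frac{2 u \left(9 + u\right)}{57}}$ ($o{\left(u \right)} = - \frac{129}{\left(u + 2 u \left(9 + u\right)\right) \frac{1}{57}} = - \frac{129}{\frac{u}{57} + \frac{2 u \left(9 + u\right)}{57}}$)
$\frac{-21880 + \frac{o{\left(-163 \right)}}{9758}}{Z + 12419} = \frac{-21880 + \frac{\left(-7353\right) \frac{1}{-163} \frac{1}{19 + 2 \left(-163\right)}}{9758}}{23021 + 12419} = \frac{-21880 + \left(-7353\right) \left(- \frac{1}{163}\right) \frac{1}{19 - 326} \cdot \frac{1}{9758}}{35440} = \left(-21880 + \left(-7353\right) \left(- \frac{1}{163}\right) \frac{1}{-307} \cdot \frac{1}{9758}\right) \frac{1}{35440} = \left(-21880 + \left(-7353\right) \left(- \frac{1}{163}\right) \left(- \frac{1}{307}\right) \frac{1}{9758}\right) \frac{1}{35440} = \left(-21880 - \frac{7353}{488300078}\right) \frac{1}{35440} = \left(- \frac{10684005713993}{488300078}\right) \frac{1}{35440} = - \frac{10684005713993}{17305354764320}$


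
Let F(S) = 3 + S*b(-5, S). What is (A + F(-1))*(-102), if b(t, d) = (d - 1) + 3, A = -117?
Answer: 11730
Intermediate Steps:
b(t, d) = 2 + d (b(t, d) = (-1 + d) + 3 = 2 + d)
F(S) = 3 + S*(2 + S)
(A + F(-1))*(-102) = (-117 + (3 - (2 - 1)))*(-102) = (-117 + (3 - 1*1))*(-102) = (-117 + (3 - 1))*(-102) = (-117 + 2)*(-102) = -115*(-102) = 11730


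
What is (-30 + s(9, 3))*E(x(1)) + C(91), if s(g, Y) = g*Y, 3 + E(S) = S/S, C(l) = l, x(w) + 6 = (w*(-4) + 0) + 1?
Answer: 97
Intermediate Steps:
x(w) = -5 - 4*w (x(w) = -6 + ((w*(-4) + 0) + 1) = -6 + ((-4*w + 0) + 1) = -6 + (-4*w + 1) = -6 + (1 - 4*w) = -5 - 4*w)
E(S) = -2 (E(S) = -3 + S/S = -3 + 1 = -2)
s(g, Y) = Y*g
(-30 + s(9, 3))*E(x(1)) + C(91) = (-30 + 3*9)*(-2) + 91 = (-30 + 27)*(-2) + 91 = -3*(-2) + 91 = 6 + 91 = 97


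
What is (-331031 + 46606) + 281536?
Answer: -2889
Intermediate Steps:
(-331031 + 46606) + 281536 = -284425 + 281536 = -2889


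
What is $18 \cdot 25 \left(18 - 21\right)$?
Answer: $-1350$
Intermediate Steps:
$18 \cdot 25 \left(18 - 21\right) = 450 \left(18 - 21\right) = 450 \left(-3\right) = -1350$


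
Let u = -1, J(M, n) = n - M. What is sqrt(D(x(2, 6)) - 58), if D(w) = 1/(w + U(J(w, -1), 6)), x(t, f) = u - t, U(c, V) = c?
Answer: I*sqrt(59) ≈ 7.6811*I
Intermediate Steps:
x(t, f) = -1 - t
D(w) = -1 (D(w) = 1/(w + (-1 - w)) = 1/(-1) = -1)
sqrt(D(x(2, 6)) - 58) = sqrt(-1 - 58) = sqrt(-59) = I*sqrt(59)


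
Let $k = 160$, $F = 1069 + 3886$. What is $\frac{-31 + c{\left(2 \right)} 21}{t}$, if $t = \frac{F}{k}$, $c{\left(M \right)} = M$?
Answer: $\frac{352}{991} \approx 0.3552$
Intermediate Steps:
$F = 4955$
$t = \frac{991}{32}$ ($t = \frac{4955}{160} = 4955 \cdot \frac{1}{160} = \frac{991}{32} \approx 30.969$)
$\frac{-31 + c{\left(2 \right)} 21}{t} = \frac{-31 + 2 \cdot 21}{\frac{991}{32}} = \left(-31 + 42\right) \frac{32}{991} = 11 \cdot \frac{32}{991} = \frac{352}{991}$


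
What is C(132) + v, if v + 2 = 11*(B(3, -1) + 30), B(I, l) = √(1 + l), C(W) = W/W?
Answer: 329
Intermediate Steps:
C(W) = 1
v = 328 (v = -2 + 11*(√(1 - 1) + 30) = -2 + 11*(√0 + 30) = -2 + 11*(0 + 30) = -2 + 11*30 = -2 + 330 = 328)
C(132) + v = 1 + 328 = 329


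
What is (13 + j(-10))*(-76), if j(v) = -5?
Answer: -608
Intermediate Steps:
(13 + j(-10))*(-76) = (13 - 5)*(-76) = 8*(-76) = -608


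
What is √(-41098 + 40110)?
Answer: 2*I*√247 ≈ 31.432*I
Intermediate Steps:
√(-41098 + 40110) = √(-988) = 2*I*√247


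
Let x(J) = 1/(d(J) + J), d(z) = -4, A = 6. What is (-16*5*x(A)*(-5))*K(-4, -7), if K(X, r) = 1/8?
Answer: 25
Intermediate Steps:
x(J) = 1/(-4 + J)
K(X, r) = ⅛
(-16*5*x(A)*(-5))*K(-4, -7) = -16*5/(-4 + 6)*(-5)*(⅛) = -16*5/2*(-5)*(⅛) = -16*5*(½)*(-5)*(⅛) = -40*(-5)*(⅛) = -16*(-25/2)*(⅛) = 200*(⅛) = 25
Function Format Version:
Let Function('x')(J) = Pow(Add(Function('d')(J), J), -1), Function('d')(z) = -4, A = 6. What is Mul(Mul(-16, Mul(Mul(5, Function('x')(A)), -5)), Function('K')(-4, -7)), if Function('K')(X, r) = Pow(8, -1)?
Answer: 25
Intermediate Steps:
Function('x')(J) = Pow(Add(-4, J), -1)
Function('K')(X, r) = Rational(1, 8)
Mul(Mul(-16, Mul(Mul(5, Function('x')(A)), -5)), Function('K')(-4, -7)) = Mul(Mul(-16, Mul(Mul(5, Pow(Add(-4, 6), -1)), -5)), Rational(1, 8)) = Mul(Mul(-16, Mul(Mul(5, Pow(2, -1)), -5)), Rational(1, 8)) = Mul(Mul(-16, Mul(Mul(5, Rational(1, 2)), -5)), Rational(1, 8)) = Mul(Mul(-16, Mul(Rational(5, 2), -5)), Rational(1, 8)) = Mul(Mul(-16, Rational(-25, 2)), Rational(1, 8)) = Mul(200, Rational(1, 8)) = 25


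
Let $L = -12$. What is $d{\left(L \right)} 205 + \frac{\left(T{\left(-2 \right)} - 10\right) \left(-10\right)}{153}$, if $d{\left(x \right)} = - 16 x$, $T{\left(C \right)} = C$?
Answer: $\frac{2007400}{51} \approx 39361.0$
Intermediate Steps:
$d{\left(L \right)} 205 + \frac{\left(T{\left(-2 \right)} - 10\right) \left(-10\right)}{153} = \left(-16\right) \left(-12\right) 205 + \frac{\left(-2 - 10\right) \left(-10\right)}{153} = 192 \cdot 205 + \left(-12\right) \left(-10\right) \frac{1}{153} = 39360 + 120 \cdot \frac{1}{153} = 39360 + \frac{40}{51} = \frac{2007400}{51}$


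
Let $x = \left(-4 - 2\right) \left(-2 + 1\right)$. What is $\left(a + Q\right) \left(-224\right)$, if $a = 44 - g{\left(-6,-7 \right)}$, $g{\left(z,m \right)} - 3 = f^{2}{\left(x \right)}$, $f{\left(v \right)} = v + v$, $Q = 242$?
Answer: $-31136$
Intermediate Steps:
$x = 6$ ($x = \left(-6\right) \left(-1\right) = 6$)
$f{\left(v \right)} = 2 v$
$g{\left(z,m \right)} = 147$ ($g{\left(z,m \right)} = 3 + \left(2 \cdot 6\right)^{2} = 3 + 12^{2} = 3 + 144 = 147$)
$a = -103$ ($a = 44 - 147 = -103$)
$\left(a + Q\right) \left(-224\right) = \left(-103 + 242\right) \left(-224\right) = 139 \left(-224\right) = -31136$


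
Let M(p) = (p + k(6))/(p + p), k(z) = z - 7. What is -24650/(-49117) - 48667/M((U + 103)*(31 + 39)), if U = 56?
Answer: -53209518558290/546623093 ≈ -97342.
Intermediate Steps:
k(z) = -7 + z
M(p) = (-1 + p)/(2*p) (M(p) = (p + (-7 + 6))/(p + p) = (p - 1)/((2*p)) = (-1 + p)*(1/(2*p)) = (-1 + p)/(2*p))
-24650/(-49117) - 48667/M((U + 103)*(31 + 39)) = -24650/(-49117) - 48667*2*(31 + 39)*(56 + 103)/(-1 + (56 + 103)*(31 + 39)) = -24650*(-1/49117) - 48667*22260/(-1 + 159*70) = 24650/49117 - 48667*22260/(-1 + 11130) = 24650/49117 - 48667/((½)*(1/11130)*11129) = 24650/49117 - 48667/11129/22260 = 24650/49117 - 48667*22260/11129 = 24650/49117 - 1083327420/11129 = -53209518558290/546623093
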